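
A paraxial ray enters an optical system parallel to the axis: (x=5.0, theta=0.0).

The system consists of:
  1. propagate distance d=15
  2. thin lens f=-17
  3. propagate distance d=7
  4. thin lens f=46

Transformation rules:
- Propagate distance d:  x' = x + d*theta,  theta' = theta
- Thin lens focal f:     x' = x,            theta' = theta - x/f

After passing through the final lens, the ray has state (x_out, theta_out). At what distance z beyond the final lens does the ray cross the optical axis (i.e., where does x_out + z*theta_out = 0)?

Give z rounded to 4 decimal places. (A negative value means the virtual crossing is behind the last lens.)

Initial: x=5.0000 theta=0.0000
After 1 (propagate distance d=15): x=5.0000 theta=0.0000
After 2 (thin lens f=-17): x=5.0000 theta=5/17 (≈0.2941)
After 3 (propagate distance d=7): x=120/17 (≈7.0588) theta=5/17 (≈0.2941)
After 4 (thin lens f=46): x=120/17 (≈7.0588) theta=55/391 (≈0.1407)
z_focus = -x_out/theta_out = -(120/17)/(55/391) = -552/11 ≈ -50.1818
Rounded to 4 decimal places: z = -50.1818

Answer: -50.1818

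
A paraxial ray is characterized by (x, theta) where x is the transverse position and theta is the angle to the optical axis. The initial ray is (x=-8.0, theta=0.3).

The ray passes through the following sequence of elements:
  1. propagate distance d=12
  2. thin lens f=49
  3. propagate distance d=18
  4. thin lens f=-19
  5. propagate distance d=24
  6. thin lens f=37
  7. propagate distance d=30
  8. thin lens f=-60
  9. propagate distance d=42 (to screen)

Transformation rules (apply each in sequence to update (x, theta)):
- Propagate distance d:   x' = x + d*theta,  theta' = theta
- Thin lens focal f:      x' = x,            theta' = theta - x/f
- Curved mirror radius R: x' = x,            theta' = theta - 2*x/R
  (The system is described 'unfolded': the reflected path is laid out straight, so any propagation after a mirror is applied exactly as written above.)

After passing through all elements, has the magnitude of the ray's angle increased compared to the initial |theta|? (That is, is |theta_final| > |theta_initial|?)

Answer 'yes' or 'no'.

Initial: x=-8.0000 theta=0.3000
After 1 (propagate distance d=12): x=-4.4000 theta=0.3000
After 2 (thin lens f=49): x=-4.4000 theta=191/490 (≈0.3898)
After 3 (propagate distance d=18): x=641/245 (≈2.6163) theta=191/490 (≈0.3898)
After 4 (thin lens f=-19): x=641/245 (≈2.6163) theta=4911/9310 (≈0.5275)
After 5 (propagate distance d=24): x=71111/4655 (≈15.2763) theta=4911/9310 (≈0.5275)
After 6 (thin lens f=37): x=71111/4655 (≈15.2763) theta=7897/68894 (≈0.1146)
After 7 (propagate distance d=30): x=3223382/172235 (≈18.7150) theta=7897/68894 (≈0.1146)
After 8 (thin lens f=-60): x=3223382/172235 (≈18.7150) theta=1101983/2583525 (≈0.4265)
After 9 (propagate distance d=42 (to screen)): x=31544672/861175 (≈36.6298) theta=1101983/2583525 (≈0.4265)
|theta_initial|=0.3000 |theta_final|=1101983/2583525 (≈0.4265) -> increased

Answer: yes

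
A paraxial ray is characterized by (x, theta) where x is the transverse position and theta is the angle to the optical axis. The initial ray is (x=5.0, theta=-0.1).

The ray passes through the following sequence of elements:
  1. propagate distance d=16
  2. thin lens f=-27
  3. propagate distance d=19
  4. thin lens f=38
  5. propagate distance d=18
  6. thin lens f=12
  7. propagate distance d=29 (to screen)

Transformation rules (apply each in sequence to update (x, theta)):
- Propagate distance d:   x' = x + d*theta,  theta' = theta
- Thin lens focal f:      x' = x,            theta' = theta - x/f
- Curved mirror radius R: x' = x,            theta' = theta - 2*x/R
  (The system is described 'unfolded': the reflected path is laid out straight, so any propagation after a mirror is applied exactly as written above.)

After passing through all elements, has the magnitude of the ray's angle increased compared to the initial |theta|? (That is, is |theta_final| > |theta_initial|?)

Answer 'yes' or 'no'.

Initial: x=5.0000 theta=-0.1000
After 1 (propagate distance d=16): x=3.4000 theta=-0.1000
After 2 (thin lens f=-27): x=3.4000 theta=7/270 (≈0.0259)
After 3 (propagate distance d=19): x=1051/270 (≈3.8926) theta=7/270 (≈0.0259)
After 4 (thin lens f=38): x=1051/270 (≈3.8926) theta=-157/2052 (≈-0.0765)
After 5 (propagate distance d=18): x=6452/2565 (≈2.5154) theta=-157/2052 (≈-0.0765)
After 6 (thin lens f=12): x=6452/2565 (≈2.5154) theta=-8807/30780 (≈-0.2861)
After 7 (propagate distance d=29 (to screen)): x=-177979/30780 (≈-5.7823) theta=-8807/30780 (≈-0.2861)
|theta_initial|=0.1000 |theta_final|=8807/30780 (≈0.2861) -> increased

Answer: yes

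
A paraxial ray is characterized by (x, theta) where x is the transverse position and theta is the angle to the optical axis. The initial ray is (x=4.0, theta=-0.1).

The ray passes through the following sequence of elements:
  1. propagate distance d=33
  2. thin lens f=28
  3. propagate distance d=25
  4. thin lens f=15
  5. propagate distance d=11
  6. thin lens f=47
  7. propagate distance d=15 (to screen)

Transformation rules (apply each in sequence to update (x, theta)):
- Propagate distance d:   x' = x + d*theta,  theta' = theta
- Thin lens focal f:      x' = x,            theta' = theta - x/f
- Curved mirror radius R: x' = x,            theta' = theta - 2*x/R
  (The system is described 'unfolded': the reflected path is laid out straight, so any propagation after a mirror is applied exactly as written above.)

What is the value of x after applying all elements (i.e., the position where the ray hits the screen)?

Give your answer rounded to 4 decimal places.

Answer: -0.8265

Derivation:
Initial: x=4.0000 theta=-0.1000
After 1 (propagate distance d=33): x=0.7000 theta=-0.1000
After 2 (thin lens f=28): x=0.7000 theta=-0.1250
After 3 (propagate distance d=25): x=-2.4250 theta=-0.1250
After 4 (thin lens f=15): x=-2.4250 theta=11/300 (≈0.0367)
After 5 (propagate distance d=11): x=-1213/600 (≈-2.0217) theta=11/300 (≈0.0367)
After 6 (thin lens f=47): x=-1213/600 (≈-2.0217) theta=749/9400 (≈0.0797)
After 7 (propagate distance d=15 (to screen)): x=-11653/14100 (≈-0.8265) theta=749/9400 (≈0.0797)
Rounded to 4 decimal places: x = -0.8265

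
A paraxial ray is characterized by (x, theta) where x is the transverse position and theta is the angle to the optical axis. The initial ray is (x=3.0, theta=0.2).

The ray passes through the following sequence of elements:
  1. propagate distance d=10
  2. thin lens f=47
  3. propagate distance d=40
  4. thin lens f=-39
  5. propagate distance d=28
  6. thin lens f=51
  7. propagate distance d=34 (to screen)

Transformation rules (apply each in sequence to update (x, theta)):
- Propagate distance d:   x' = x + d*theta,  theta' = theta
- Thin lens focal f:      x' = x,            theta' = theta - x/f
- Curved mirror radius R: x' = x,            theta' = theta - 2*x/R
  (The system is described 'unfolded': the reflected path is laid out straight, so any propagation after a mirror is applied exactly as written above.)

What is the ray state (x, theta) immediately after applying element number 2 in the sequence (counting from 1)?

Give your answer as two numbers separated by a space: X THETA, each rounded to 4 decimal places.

Initial: x=3.0000 theta=0.2000
After 1 (propagate distance d=10): x=5.0000 theta=0.2000
After 2 (thin lens f=47): x=5.0000 theta=22/235 (≈0.0936)
Rounded to 4 decimal places: x = 5.0000, theta = 0.0936

Answer: 5.0000 0.0936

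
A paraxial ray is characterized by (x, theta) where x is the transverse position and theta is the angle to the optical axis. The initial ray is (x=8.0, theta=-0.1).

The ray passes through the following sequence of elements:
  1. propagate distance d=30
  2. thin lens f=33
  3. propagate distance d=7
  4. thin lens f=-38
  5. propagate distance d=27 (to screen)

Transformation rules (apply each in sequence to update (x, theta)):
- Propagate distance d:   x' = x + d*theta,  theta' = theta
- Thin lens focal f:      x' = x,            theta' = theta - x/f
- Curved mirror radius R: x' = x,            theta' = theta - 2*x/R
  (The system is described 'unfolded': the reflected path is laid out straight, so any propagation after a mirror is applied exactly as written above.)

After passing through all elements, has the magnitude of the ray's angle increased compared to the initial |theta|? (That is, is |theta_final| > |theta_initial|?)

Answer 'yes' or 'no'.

Answer: yes

Derivation:
Initial: x=8.0000 theta=-0.1000
After 1 (propagate distance d=30): x=5.0000 theta=-0.1000
After 2 (thin lens f=33): x=5.0000 theta=-83/330 (≈-0.2515)
After 3 (propagate distance d=7): x=1069/330 (≈3.2394) theta=-83/330 (≈-0.2515)
After 4 (thin lens f=-38): x=1069/330 (≈3.2394) theta=-139/836 (≈-0.1663)
After 5 (propagate distance d=27 (to screen)): x=-15673/12540 (≈-1.2498) theta=-139/836 (≈-0.1663)
|theta_initial|=0.1000 |theta_final|=139/836 (≈0.1663) -> increased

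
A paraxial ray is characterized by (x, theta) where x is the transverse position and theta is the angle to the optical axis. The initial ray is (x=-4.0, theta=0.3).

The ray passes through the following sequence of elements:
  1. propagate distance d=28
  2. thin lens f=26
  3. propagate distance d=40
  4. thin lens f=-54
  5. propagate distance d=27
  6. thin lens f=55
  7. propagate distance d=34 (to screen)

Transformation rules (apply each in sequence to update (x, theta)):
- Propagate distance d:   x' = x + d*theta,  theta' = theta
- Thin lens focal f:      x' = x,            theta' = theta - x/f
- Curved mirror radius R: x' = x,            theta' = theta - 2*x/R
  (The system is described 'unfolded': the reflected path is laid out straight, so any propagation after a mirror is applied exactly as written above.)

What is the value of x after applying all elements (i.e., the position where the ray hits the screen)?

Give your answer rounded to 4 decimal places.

Answer: 17.3739

Derivation:
Initial: x=-4.0000 theta=0.3000
After 1 (propagate distance d=28): x=4.4000 theta=0.3000
After 2 (thin lens f=26): x=4.4000 theta=17/130 (≈0.1308)
After 3 (propagate distance d=40): x=626/65 (≈9.6308) theta=17/130 (≈0.1308)
After 4 (thin lens f=-54): x=626/65 (≈9.6308) theta=217/702 (≈0.3091)
After 5 (propagate distance d=27): x=2337/130 (≈17.9769) theta=217/702 (≈0.3091)
After 6 (thin lens f=55): x=2337/130 (≈17.9769) theta=-1712/96525 (≈-0.0177)
After 7 (propagate distance d=34 (to screen)): x=3354029/193050 (≈17.3739) theta=-1712/96525 (≈-0.0177)
Rounded to 4 decimal places: x = 17.3739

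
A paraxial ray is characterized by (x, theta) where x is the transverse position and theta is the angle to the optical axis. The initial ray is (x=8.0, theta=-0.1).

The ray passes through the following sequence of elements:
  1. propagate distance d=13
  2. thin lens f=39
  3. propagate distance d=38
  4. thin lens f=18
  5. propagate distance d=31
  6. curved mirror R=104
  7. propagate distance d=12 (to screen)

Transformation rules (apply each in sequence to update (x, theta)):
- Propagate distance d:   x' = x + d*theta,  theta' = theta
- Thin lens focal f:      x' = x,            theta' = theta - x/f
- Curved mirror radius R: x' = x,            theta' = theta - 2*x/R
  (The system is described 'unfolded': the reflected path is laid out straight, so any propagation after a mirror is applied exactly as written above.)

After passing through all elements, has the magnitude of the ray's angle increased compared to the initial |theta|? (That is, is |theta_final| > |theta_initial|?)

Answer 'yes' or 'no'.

Answer: no

Derivation:
Initial: x=8.0000 theta=-0.1000
After 1 (propagate distance d=13): x=6.7000 theta=-0.1000
After 2 (thin lens f=39): x=6.7000 theta=-53/195 (≈-0.2718)
After 3 (propagate distance d=38): x=-283/78 (≈-3.6282) theta=-53/195 (≈-0.2718)
After 4 (thin lens f=18): x=-283/78 (≈-3.6282) theta=-493/7020 (≈-0.0702)
After 5 (propagate distance d=31): x=-40753/7020 (≈-5.8053) theta=-493/7020 (≈-0.0702)
After 6 (curved mirror R=104): x=-40753/7020 (≈-5.8053) theta=5039/121680 (≈0.0414)
After 7 (propagate distance d=12 (to screen)): x=-242219/45630 (≈-5.3083) theta=5039/121680 (≈0.0414)
|theta_initial|=0.1000 |theta_final|=5039/121680 (≈0.0414) -> not increased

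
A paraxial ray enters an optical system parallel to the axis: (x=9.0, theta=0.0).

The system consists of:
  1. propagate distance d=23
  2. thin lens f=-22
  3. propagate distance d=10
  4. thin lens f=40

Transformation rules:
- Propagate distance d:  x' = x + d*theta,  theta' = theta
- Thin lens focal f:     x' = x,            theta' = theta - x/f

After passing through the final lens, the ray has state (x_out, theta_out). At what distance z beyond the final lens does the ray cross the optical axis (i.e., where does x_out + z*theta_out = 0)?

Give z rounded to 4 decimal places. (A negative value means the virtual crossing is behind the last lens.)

Answer: -160.0000

Derivation:
Initial: x=9.0000 theta=0.0000
After 1 (propagate distance d=23): x=9.0000 theta=0.0000
After 2 (thin lens f=-22): x=9.0000 theta=9/22 (≈0.4091)
After 3 (propagate distance d=10): x=144/11 (≈13.0909) theta=9/22 (≈0.4091)
After 4 (thin lens f=40): x=144/11 (≈13.0909) theta=9/110 (≈0.0818)
z_focus = -x_out/theta_out = -(144/11)/(9/110) = -160.0000
Rounded to 4 decimal places: z = -160.0000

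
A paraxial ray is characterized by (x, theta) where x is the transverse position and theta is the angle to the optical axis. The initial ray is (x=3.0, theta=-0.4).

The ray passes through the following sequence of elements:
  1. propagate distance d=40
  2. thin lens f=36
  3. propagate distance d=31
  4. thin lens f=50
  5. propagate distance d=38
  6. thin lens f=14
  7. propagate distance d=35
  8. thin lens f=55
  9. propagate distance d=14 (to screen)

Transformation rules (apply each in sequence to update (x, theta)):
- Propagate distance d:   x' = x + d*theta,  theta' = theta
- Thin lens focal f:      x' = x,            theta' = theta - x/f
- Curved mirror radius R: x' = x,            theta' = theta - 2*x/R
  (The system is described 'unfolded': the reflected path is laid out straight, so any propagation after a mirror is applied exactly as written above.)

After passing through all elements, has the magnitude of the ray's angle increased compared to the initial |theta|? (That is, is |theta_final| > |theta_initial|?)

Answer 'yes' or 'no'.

Initial: x=3.0000 theta=-0.4000
After 1 (propagate distance d=40): x=-13.0000 theta=-0.4000
After 2 (thin lens f=36): x=-13.0000 theta=-7/180 (≈-0.0389)
After 3 (propagate distance d=31): x=-2557/180 (≈-14.2056) theta=-7/180 (≈-0.0389)
After 4 (thin lens f=50): x=-2557/180 (≈-14.2056) theta=2207/9000 (≈0.2452)
After 5 (propagate distance d=38): x=-5498/1125 (≈-4.8871) theta=2207/9000 (≈0.2452)
After 6 (thin lens f=14): x=-5498/1125 (≈-4.8871) theta=37441/63000 (≈0.5943)
After 7 (propagate distance d=35): x=143221/9000 (≈15.9134) theta=37441/63000 (≈0.5943)
After 8 (thin lens f=55): x=143221/9000 (≈15.9134) theta=29353/96250 (≈0.3050)
After 9 (propagate distance d=14 (to screen)): x=9990571/495000 (≈20.1830) theta=29353/96250 (≈0.3050)
|theta_initial|=0.4000 |theta_final|=29353/96250 (≈0.3050) -> not increased

Answer: no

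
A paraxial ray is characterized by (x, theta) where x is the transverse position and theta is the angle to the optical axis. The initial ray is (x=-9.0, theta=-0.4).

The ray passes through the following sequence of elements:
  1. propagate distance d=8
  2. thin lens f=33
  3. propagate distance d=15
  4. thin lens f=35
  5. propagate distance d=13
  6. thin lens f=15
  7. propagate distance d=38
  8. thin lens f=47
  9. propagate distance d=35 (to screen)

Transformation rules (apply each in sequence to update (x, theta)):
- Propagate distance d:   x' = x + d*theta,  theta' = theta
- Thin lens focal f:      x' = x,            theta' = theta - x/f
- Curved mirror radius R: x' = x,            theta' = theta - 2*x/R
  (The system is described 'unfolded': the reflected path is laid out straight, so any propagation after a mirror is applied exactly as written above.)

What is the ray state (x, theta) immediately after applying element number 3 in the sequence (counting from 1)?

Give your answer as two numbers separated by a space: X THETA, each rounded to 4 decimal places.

Answer: -12.6545 -0.0303

Derivation:
Initial: x=-9.0000 theta=-0.4000
After 1 (propagate distance d=8): x=-12.2000 theta=-0.4000
After 2 (thin lens f=33): x=-12.2000 theta=-1/33 (≈-0.0303)
After 3 (propagate distance d=15): x=-696/55 (≈-12.6545) theta=-1/33 (≈-0.0303)
Rounded to 4 decimal places: x = -12.6545, theta = -0.0303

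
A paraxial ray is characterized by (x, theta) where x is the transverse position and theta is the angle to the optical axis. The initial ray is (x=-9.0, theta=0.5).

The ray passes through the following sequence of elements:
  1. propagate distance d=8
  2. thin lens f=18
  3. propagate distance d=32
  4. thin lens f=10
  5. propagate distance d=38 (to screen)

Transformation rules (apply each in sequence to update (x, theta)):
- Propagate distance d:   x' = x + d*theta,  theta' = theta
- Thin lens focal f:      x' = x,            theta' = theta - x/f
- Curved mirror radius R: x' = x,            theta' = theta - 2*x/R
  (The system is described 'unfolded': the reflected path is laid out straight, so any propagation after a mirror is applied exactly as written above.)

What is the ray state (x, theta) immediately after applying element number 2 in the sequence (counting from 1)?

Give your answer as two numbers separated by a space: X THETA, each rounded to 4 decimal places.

Answer: -5.0000 0.7778

Derivation:
Initial: x=-9.0000 theta=0.5000
After 1 (propagate distance d=8): x=-5.0000 theta=0.5000
After 2 (thin lens f=18): x=-5.0000 theta=7/9 (≈0.7778)
Rounded to 4 decimal places: x = -5.0000, theta = 0.7778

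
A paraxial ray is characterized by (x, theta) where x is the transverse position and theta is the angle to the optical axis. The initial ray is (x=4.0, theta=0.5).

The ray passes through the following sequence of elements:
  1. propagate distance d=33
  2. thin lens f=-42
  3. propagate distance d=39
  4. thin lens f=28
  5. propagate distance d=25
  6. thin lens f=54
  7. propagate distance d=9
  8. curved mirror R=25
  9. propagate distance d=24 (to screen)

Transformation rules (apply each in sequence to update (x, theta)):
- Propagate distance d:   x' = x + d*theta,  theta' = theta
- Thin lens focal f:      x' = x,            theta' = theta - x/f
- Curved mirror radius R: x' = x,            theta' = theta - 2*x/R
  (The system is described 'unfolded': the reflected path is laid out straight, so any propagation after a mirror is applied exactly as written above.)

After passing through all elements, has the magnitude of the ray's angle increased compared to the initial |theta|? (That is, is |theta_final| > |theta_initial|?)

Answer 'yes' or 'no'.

Answer: yes

Derivation:
Initial: x=4.0000 theta=0.5000
After 1 (propagate distance d=33): x=20.5000 theta=0.5000
After 2 (thin lens f=-42): x=20.5000 theta=83/84 (≈0.9881)
After 3 (propagate distance d=39): x=1653/28 (≈59.0357) theta=83/84 (≈0.9881)
After 4 (thin lens f=28): x=1653/28 (≈59.0357) theta=-2635/2352 (≈-1.1203)
After 5 (propagate distance d=25): x=72977/2352 (≈31.0276) theta=-2635/2352 (≈-1.1203)
After 6 (thin lens f=54): x=72977/2352 (≈31.0276) theta=-215267/127008 (≈-1.6949)
After 7 (propagate distance d=9): x=222595/14112 (≈15.7735) theta=-215267/127008 (≈-1.6949)
After 8 (curved mirror R=25): x=222595/14112 (≈15.7735) theta=-1877677/635040 (≈-2.9568)
After 9 (propagate distance d=24 (to screen)): x=-11682491/211680 (≈-55.1894) theta=-1877677/635040 (≈-2.9568)
|theta_initial|=0.5000 |theta_final|=1877677/635040 (≈2.9568) -> increased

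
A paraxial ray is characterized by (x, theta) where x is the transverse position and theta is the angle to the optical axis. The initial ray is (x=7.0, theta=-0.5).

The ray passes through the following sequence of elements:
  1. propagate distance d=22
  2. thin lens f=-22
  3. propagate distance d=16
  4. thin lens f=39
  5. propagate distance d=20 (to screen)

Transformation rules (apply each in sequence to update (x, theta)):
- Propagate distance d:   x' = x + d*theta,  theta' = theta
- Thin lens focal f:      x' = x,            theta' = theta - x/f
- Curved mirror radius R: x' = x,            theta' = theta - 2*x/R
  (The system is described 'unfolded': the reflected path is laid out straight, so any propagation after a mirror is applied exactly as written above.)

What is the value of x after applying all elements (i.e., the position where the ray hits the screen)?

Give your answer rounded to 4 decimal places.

Initial: x=7.0000 theta=-0.5000
After 1 (propagate distance d=22): x=-4.0000 theta=-0.5000
After 2 (thin lens f=-22): x=-4.0000 theta=-15/22 (≈-0.6818)
After 3 (propagate distance d=16): x=-164/11 (≈-14.9091) theta=-15/22 (≈-0.6818)
After 4 (thin lens f=39): x=-164/11 (≈-14.9091) theta=-257/858 (≈-0.2995)
After 5 (propagate distance d=20 (to screen)): x=-8966/429 (≈-20.8998) theta=-257/858 (≈-0.2995)
Rounded to 4 decimal places: x = -20.8998

Answer: -20.8998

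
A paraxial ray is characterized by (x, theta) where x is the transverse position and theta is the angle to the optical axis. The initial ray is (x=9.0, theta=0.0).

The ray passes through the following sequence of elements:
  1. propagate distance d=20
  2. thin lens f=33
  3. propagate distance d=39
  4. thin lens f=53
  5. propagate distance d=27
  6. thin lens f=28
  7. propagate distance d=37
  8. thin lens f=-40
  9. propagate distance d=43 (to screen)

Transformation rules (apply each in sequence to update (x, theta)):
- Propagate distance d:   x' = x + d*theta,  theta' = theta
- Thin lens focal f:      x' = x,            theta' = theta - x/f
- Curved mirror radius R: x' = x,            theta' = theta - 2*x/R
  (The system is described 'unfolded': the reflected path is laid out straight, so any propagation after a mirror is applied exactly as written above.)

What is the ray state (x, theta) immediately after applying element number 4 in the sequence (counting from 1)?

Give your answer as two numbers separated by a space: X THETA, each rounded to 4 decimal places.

Initial: x=9.0000 theta=0.0000
After 1 (propagate distance d=20): x=9.0000 theta=0.0000
After 2 (thin lens f=33): x=9.0000 theta=-3/11 (≈-0.2727)
After 3 (propagate distance d=39): x=-18/11 (≈-1.6364) theta=-3/11 (≈-0.2727)
After 4 (thin lens f=53): x=-18/11 (≈-1.6364) theta=-141/583 (≈-0.2419)
Rounded to 4 decimal places: x = -1.6364, theta = -0.2419

Answer: -1.6364 -0.2419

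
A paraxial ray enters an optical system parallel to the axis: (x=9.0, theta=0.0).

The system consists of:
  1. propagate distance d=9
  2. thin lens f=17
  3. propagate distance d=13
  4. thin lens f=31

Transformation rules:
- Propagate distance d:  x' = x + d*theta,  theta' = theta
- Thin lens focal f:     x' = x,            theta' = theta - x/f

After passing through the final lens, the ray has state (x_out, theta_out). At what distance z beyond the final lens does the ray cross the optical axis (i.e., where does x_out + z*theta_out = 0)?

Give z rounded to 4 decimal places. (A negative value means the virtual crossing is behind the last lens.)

Initial: x=9.0000 theta=0.0000
After 1 (propagate distance d=9): x=9.0000 theta=0.0000
After 2 (thin lens f=17): x=9.0000 theta=-9/17 (≈-0.5294)
After 3 (propagate distance d=13): x=36/17 (≈2.1176) theta=-9/17 (≈-0.5294)
After 4 (thin lens f=31): x=36/17 (≈2.1176) theta=-315/527 (≈-0.5977)
z_focus = -x_out/theta_out = -(36/17)/(-315/527) = 124/35 ≈ 3.5429
Rounded to 4 decimal places: z = 3.5429

Answer: 3.5429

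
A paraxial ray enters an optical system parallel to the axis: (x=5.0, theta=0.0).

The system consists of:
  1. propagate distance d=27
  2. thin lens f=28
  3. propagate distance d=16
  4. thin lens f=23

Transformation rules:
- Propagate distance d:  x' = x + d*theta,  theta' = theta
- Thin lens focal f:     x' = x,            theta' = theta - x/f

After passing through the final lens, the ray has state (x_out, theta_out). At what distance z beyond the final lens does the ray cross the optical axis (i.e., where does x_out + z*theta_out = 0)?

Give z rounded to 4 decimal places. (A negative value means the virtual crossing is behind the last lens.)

Initial: x=5.0000 theta=0.0000
After 1 (propagate distance d=27): x=5.0000 theta=0.0000
After 2 (thin lens f=28): x=5.0000 theta=-5/28 (≈-0.1786)
After 3 (propagate distance d=16): x=15/7 (≈2.1429) theta=-5/28 (≈-0.1786)
After 4 (thin lens f=23): x=15/7 (≈2.1429) theta=-25/92 (≈-0.2717)
z_focus = -x_out/theta_out = -(15/7)/(-25/92) = 276/35 ≈ 7.8857
Rounded to 4 decimal places: z = 7.8857

Answer: 7.8857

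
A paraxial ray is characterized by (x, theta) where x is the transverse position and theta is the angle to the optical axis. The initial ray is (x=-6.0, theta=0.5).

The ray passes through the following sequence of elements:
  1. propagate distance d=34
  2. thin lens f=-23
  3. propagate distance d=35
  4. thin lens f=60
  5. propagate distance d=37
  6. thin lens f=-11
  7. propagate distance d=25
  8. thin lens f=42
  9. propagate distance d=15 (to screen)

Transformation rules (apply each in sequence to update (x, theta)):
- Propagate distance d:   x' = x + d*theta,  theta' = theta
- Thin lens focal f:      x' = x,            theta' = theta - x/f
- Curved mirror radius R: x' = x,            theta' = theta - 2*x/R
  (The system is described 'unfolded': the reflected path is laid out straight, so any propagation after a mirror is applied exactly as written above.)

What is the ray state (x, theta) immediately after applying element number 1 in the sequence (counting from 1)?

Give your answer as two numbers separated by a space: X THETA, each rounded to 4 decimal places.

Answer: 11.0000 0.5000

Derivation:
Initial: x=-6.0000 theta=0.5000
After 1 (propagate distance d=34): x=11.0000 theta=0.5000
Rounded to 4 decimal places: x = 11.0000, theta = 0.5000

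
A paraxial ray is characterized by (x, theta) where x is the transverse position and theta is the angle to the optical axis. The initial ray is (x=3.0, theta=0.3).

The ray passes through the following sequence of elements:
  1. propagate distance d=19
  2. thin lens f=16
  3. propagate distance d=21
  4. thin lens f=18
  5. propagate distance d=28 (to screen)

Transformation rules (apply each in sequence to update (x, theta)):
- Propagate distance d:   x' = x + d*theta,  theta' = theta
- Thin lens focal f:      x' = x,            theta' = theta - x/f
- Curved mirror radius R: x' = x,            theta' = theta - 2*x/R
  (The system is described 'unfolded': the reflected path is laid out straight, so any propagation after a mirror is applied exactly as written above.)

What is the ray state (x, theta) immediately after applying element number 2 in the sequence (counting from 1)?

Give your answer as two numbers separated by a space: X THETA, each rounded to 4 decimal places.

Answer: 8.7000 -0.2438

Derivation:
Initial: x=3.0000 theta=0.3000
After 1 (propagate distance d=19): x=8.7000 theta=0.3000
After 2 (thin lens f=16): x=8.7000 theta=-39/160 (≈-0.2438)
Rounded to 4 decimal places: x = 8.7000, theta = -0.2438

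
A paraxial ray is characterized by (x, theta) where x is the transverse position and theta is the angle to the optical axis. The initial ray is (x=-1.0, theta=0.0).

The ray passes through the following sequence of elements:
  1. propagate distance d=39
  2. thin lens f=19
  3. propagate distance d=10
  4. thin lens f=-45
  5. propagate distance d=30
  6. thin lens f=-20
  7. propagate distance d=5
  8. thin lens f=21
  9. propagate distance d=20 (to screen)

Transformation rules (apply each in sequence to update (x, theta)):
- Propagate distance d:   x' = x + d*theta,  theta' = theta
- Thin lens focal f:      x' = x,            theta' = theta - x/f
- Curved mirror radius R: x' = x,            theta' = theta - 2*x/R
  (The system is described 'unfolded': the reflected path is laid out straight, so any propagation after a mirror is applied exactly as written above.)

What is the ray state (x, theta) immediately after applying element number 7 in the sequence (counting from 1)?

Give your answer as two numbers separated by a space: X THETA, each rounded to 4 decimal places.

Answer: 1.1974 0.0816

Derivation:
Initial: x=-1.0000 theta=0.0000
After 1 (propagate distance d=39): x=-1.0000 theta=0.0000
After 2 (thin lens f=19): x=-1.0000 theta=1/19 (≈0.0526)
After 3 (propagate distance d=10): x=-9/19 (≈-0.4737) theta=1/19 (≈0.0526)
After 4 (thin lens f=-45): x=-9/19 (≈-0.4737) theta=4/95 (≈0.0421)
After 5 (propagate distance d=30): x=15/19 (≈0.7895) theta=4/95 (≈0.0421)
After 6 (thin lens f=-20): x=15/19 (≈0.7895) theta=31/380 (≈0.0816)
After 7 (propagate distance d=5): x=91/76 (≈1.1974) theta=31/380 (≈0.0816)
Rounded to 4 decimal places: x = 1.1974, theta = 0.0816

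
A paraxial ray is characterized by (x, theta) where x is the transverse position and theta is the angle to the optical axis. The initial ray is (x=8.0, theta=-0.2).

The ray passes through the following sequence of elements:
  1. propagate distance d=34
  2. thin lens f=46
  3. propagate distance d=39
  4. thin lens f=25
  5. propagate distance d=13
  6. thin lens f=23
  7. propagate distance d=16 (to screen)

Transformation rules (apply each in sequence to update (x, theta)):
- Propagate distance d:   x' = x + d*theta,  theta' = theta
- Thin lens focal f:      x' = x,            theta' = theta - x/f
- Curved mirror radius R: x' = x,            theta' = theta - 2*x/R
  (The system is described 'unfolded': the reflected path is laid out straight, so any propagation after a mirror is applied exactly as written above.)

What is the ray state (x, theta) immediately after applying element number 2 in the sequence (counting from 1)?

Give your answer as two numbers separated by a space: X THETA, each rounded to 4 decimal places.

Answer: 1.2000 -0.2261

Derivation:
Initial: x=8.0000 theta=-0.2000
After 1 (propagate distance d=34): x=1.2000 theta=-0.2000
After 2 (thin lens f=46): x=1.2000 theta=-26/115 (≈-0.2261)
Rounded to 4 decimal places: x = 1.2000, theta = -0.2261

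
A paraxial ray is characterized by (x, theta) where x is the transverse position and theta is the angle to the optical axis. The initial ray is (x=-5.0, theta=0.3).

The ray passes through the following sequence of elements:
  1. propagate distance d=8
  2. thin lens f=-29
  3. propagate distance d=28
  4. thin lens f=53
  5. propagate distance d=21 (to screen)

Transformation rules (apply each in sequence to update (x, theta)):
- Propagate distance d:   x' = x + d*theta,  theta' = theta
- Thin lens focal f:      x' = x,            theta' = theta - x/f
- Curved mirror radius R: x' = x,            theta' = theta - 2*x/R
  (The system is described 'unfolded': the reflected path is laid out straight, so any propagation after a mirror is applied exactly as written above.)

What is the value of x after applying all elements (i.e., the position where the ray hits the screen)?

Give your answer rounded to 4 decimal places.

Initial: x=-5.0000 theta=0.3000
After 1 (propagate distance d=8): x=-2.6000 theta=0.3000
After 2 (thin lens f=-29): x=-2.6000 theta=61/290 (≈0.2103)
After 3 (propagate distance d=28): x=477/145 (≈3.2897) theta=61/290 (≈0.2103)
After 4 (thin lens f=53): x=477/145 (≈3.2897) theta=43/290 (≈0.1483)
After 5 (propagate distance d=21 (to screen)): x=1857/290 (≈6.4034) theta=43/290 (≈0.1483)
Rounded to 4 decimal places: x = 6.4034

Answer: 6.4034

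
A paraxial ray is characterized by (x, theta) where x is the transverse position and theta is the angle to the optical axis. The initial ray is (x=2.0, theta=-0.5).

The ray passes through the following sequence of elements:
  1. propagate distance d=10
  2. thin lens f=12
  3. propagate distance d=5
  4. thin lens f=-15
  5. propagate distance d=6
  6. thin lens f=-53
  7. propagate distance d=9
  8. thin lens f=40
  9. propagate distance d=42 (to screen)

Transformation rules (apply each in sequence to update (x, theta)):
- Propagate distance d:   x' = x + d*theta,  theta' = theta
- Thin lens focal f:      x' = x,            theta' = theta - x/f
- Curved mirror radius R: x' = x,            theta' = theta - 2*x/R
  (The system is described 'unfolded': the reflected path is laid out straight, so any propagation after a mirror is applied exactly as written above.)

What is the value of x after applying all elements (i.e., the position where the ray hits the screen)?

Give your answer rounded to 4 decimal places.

Initial: x=2.0000 theta=-0.5000
After 1 (propagate distance d=10): x=-3.0000 theta=-0.5000
After 2 (thin lens f=12): x=-3.0000 theta=-0.2500
After 3 (propagate distance d=5): x=-4.2500 theta=-0.2500
After 4 (thin lens f=-15): x=-4.2500 theta=-8/15 (≈-0.5333)
After 5 (propagate distance d=6): x=-7.4500 theta=-8/15 (≈-0.5333)
After 6 (thin lens f=-53): x=-7.4500 theta=-2143/3180 (≈-0.6739)
After 7 (propagate distance d=9): x=-7163/530 (≈-13.5151) theta=-2143/3180 (≈-0.6739)
After 8 (thin lens f=40): x=-7163/530 (≈-13.5151) theta=-21371/63600 (≈-0.3360)
After 9 (propagate distance d=42 (to screen)): x=-292857/10600 (≈-27.6280) theta=-21371/63600 (≈-0.3360)
Rounded to 4 decimal places: x = -27.6280

Answer: -27.6280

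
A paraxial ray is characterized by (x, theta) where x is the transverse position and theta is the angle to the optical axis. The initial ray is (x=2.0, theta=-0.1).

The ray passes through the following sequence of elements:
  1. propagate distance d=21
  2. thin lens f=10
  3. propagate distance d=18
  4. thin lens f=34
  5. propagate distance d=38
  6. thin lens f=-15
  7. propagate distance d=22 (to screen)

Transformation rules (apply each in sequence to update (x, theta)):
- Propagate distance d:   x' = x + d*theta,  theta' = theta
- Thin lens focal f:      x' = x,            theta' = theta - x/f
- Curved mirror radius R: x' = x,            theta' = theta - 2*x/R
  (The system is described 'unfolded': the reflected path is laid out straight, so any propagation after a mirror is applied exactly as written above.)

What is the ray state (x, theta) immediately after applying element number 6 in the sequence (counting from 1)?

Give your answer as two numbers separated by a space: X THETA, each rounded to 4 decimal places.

Initial: x=2.0000 theta=-0.1000
After 1 (propagate distance d=21): x=-0.1000 theta=-0.1000
After 2 (thin lens f=10): x=-0.1000 theta=-0.0900
After 3 (propagate distance d=18): x=-1.7200 theta=-0.0900
After 4 (thin lens f=34): x=-1.7200 theta=-67/1700 (≈-0.0394)
After 5 (propagate distance d=38): x=-547/170 (≈-3.2176) theta=-67/1700 (≈-0.0394)
After 6 (thin lens f=-15): x=-547/170 (≈-3.2176) theta=-259/1020 (≈-0.2539)
Rounded to 4 decimal places: x = -3.2176, theta = -0.2539

Answer: -3.2176 -0.2539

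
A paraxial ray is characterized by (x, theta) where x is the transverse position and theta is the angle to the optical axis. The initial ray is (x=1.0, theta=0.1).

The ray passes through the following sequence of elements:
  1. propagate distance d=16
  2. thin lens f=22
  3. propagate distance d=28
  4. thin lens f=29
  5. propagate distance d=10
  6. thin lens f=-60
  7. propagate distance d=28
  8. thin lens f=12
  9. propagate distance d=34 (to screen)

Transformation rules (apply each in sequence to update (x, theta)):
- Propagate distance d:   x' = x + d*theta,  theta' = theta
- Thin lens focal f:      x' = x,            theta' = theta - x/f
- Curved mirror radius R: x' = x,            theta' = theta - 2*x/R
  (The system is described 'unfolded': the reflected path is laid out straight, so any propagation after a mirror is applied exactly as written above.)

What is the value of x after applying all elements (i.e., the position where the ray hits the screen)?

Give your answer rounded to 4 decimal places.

Initial: x=1.0000 theta=0.1000
After 1 (propagate distance d=16): x=2.6000 theta=0.1000
After 2 (thin lens f=22): x=2.6000 theta=-1/55 (≈-0.0182)
After 3 (propagate distance d=28): x=23/11 (≈2.0909) theta=-1/55 (≈-0.0182)
After 4 (thin lens f=29): x=23/11 (≈2.0909) theta=-144/1595 (≈-0.0903)
After 5 (propagate distance d=10): x=379/319 (≈1.1881) theta=-144/1595 (≈-0.0903)
After 6 (thin lens f=-60): x=379/319 (≈1.1881) theta=-1349/19140 (≈-0.0705)
After 7 (propagate distance d=28): x=-3758/4785 (≈-0.7854) theta=-1349/19140 (≈-0.0705)
After 8 (thin lens f=12): x=-3758/4785 (≈-0.7854) theta=-289/57420 (≈-0.0050)
After 9 (propagate distance d=34 (to screen)): x=-27461/28710 (≈-0.9565) theta=-289/57420 (≈-0.0050)
Rounded to 4 decimal places: x = -0.9565

Answer: -0.9565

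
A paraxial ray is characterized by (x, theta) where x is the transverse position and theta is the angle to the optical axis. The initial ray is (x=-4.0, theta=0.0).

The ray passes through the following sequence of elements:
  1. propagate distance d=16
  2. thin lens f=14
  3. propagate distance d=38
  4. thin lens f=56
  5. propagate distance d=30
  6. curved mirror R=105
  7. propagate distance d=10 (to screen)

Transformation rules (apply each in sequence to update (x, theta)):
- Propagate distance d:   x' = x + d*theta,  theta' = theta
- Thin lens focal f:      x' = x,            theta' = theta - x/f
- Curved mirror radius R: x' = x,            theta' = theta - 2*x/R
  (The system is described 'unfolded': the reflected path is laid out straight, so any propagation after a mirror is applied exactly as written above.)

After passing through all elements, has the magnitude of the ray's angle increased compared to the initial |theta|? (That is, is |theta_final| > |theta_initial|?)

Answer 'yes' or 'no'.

Answer: yes

Derivation:
Initial: x=-4.0000 theta=0.0000
After 1 (propagate distance d=16): x=-4.0000 theta=0.0000
After 2 (thin lens f=14): x=-4.0000 theta=2/7 (≈0.2857)
After 3 (propagate distance d=38): x=48/7 (≈6.8571) theta=2/7 (≈0.2857)
After 4 (thin lens f=56): x=48/7 (≈6.8571) theta=8/49 (≈0.1633)
After 5 (propagate distance d=30): x=576/49 (≈11.7551) theta=8/49 (≈0.1633)
After 6 (curved mirror R=105): x=576/49 (≈11.7551) theta=-104/1715 (≈-0.0606)
After 7 (propagate distance d=10 (to screen)): x=3824/343 (≈11.1487) theta=-104/1715 (≈-0.0606)
|theta_initial|=0.0000 |theta_final|=104/1715 (≈0.0606) -> increased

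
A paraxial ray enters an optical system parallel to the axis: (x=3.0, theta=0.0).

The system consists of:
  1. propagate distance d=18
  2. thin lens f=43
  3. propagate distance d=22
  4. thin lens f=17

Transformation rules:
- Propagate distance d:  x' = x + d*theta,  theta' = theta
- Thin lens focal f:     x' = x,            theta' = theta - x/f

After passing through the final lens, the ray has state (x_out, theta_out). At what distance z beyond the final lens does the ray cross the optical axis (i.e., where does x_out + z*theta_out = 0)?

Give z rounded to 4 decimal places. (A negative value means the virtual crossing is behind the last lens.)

Initial: x=3.0000 theta=0.0000
After 1 (propagate distance d=18): x=3.0000 theta=0.0000
After 2 (thin lens f=43): x=3.0000 theta=-3/43 (≈-0.0698)
After 3 (propagate distance d=22): x=63/43 (≈1.4651) theta=-3/43 (≈-0.0698)
After 4 (thin lens f=17): x=63/43 (≈1.4651) theta=-114/731 (≈-0.1560)
z_focus = -x_out/theta_out = -(63/43)/(-114/731) = 357/38 ≈ 9.3947
Rounded to 4 decimal places: z = 9.3947

Answer: 9.3947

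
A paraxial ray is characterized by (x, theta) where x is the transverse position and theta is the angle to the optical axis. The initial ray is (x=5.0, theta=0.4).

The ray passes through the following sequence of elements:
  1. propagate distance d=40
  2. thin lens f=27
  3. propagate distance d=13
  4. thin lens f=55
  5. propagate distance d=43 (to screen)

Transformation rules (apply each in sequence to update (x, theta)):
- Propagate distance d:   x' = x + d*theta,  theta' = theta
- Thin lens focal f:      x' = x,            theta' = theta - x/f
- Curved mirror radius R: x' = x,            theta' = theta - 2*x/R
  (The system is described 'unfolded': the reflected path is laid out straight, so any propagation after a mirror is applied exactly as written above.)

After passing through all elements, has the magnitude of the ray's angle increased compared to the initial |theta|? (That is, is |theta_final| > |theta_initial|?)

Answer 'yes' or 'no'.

Answer: yes

Derivation:
Initial: x=5.0000 theta=0.4000
After 1 (propagate distance d=40): x=21.0000 theta=0.4000
After 2 (thin lens f=27): x=21.0000 theta=-17/45 (≈-0.3778)
After 3 (propagate distance d=13): x=724/45 (≈16.0889) theta=-17/45 (≈-0.3778)
After 4 (thin lens f=55): x=724/45 (≈16.0889) theta=-553/825 (≈-0.6703)
After 5 (propagate distance d=43 (to screen)): x=-31517/2475 (≈-12.7341) theta=-553/825 (≈-0.6703)
|theta_initial|=0.4000 |theta_final|=553/825 (≈0.6703) -> increased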